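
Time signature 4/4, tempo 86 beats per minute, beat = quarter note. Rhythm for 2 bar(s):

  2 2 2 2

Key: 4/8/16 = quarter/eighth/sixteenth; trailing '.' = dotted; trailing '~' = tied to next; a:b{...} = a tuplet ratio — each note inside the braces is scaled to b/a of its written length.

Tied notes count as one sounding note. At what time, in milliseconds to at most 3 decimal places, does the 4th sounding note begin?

note 4 onset = 6b = 4186.047ms

1. 0.0ms @ 0 + 1395.349ms (2)
2. 1395.349ms @ 2 + 1395.349ms (2)
3. 2790.698ms @ 4 + 1395.349ms (2)
4. 4186.047ms @ 6 + 1395.349ms (2)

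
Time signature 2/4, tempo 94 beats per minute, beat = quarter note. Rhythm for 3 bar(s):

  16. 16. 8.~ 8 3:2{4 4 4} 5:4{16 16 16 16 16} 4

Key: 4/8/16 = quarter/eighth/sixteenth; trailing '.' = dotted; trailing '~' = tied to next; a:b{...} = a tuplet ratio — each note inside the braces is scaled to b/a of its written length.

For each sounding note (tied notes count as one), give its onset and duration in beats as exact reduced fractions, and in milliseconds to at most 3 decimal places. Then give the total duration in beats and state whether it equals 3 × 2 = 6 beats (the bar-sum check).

1) 0.0ms=0b +239.362ms=3/8b
2) 239.362ms=3/8b +239.362ms=3/8b
3) 478.723ms=3/4b +797.872ms=5/4b
4) 1276.596ms=2b +425.532ms=2/3b
5) 1702.128ms=8/3b +425.532ms=2/3b
6) 2127.66ms=10/3b +425.532ms=2/3b
7) 2553.191ms=4b +127.66ms=1/5b
8) 2680.851ms=21/5b +127.66ms=1/5b
9) 2808.511ms=22/5b +127.66ms=1/5b
10) 2936.17ms=23/5b +127.66ms=1/5b
11) 3063.83ms=24/5b +127.66ms=1/5b
12) 3191.489ms=5b +638.298ms=1b
Σ=6b of 6 (94bpm 2/4) — PASS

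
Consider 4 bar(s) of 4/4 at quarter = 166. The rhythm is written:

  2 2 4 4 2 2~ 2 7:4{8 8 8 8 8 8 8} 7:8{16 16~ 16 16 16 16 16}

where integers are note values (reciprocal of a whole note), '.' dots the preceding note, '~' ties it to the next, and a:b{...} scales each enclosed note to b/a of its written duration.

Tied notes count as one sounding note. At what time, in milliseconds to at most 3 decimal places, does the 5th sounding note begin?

note 5 onset = 6b = 2168.675ms

1. 0.0ms @ 0 + 722.892ms (2)
2. 722.892ms @ 2 + 722.892ms (2)
3. 1445.783ms @ 4 + 361.446ms (1)
4. 1807.229ms @ 5 + 361.446ms (1)
5. 2168.675ms @ 6 + 722.892ms (2)
6. 2891.566ms @ 8 + 1445.783ms (4)
7. 4337.349ms @ 12 + 103.27ms (2/7)
8. 4440.62ms @ 86/7 + 103.27ms (2/7)
9. 4543.89ms @ 88/7 + 103.27ms (2/7)
10. 4647.16ms @ 90/7 + 103.27ms (2/7)
11. 4750.43ms @ 92/7 + 103.27ms (2/7)
12. 4853.701ms @ 94/7 + 103.27ms (2/7)
13. 4956.971ms @ 96/7 + 103.27ms (2/7)
14. 5060.241ms @ 14 + 103.27ms (2/7)
15. 5163.511ms @ 100/7 + 206.54ms (4/7)
16. 5370.052ms @ 104/7 + 103.27ms (2/7)
17. 5473.322ms @ 106/7 + 103.27ms (2/7)
18. 5576.592ms @ 108/7 + 103.27ms (2/7)
19. 5679.862ms @ 110/7 + 103.27ms (2/7)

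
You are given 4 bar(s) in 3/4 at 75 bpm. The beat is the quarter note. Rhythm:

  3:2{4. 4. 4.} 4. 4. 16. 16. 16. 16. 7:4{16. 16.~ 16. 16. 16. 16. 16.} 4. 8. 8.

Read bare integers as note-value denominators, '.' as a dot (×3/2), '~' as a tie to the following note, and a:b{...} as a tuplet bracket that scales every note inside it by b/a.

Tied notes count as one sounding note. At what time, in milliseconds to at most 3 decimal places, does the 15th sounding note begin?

1. 0.0ms @ 0 + 800.0ms (1)
2. 800.0ms @ 1 + 800.0ms (1)
3. 1600.0ms @ 2 + 800.0ms (1)
4. 2400.0ms @ 3 + 1200.0ms (3/2)
5. 3600.0ms @ 9/2 + 1200.0ms (3/2)
6. 4800.0ms @ 6 + 300.0ms (3/8)
7. 5100.0ms @ 51/8 + 300.0ms (3/8)
8. 5400.0ms @ 27/4 + 300.0ms (3/8)
9. 5700.0ms @ 57/8 + 300.0ms (3/8)
10. 6000.0ms @ 15/2 + 171.429ms (3/14)
11. 6171.429ms @ 54/7 + 342.857ms (3/7)
12. 6514.286ms @ 57/7 + 171.429ms (3/14)
13. 6685.714ms @ 117/14 + 171.429ms (3/14)
14. 6857.143ms @ 60/7 + 171.429ms (3/14)
15. 7028.571ms @ 123/14 + 171.429ms (3/14)
16. 7200.0ms @ 9 + 1200.0ms (3/2)
17. 8400.0ms @ 21/2 + 600.0ms (3/4)
18. 9000.0ms @ 45/4 + 600.0ms (3/4)

note 15 onset = 123/14b = 7028.571ms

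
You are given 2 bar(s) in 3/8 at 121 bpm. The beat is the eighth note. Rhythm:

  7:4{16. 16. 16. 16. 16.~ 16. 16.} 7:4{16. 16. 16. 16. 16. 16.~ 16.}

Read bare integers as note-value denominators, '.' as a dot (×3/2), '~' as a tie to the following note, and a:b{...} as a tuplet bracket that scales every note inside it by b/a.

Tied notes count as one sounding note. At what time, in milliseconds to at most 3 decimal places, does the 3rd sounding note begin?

note 3 onset = 6/7b = 425.03ms

1. 0.0ms @ 0 + 212.515ms (3/7)
2. 212.515ms @ 3/7 + 212.515ms (3/7)
3. 425.03ms @ 6/7 + 212.515ms (3/7)
4. 637.544ms @ 9/7 + 212.515ms (3/7)
5. 850.059ms @ 12/7 + 425.03ms (6/7)
6. 1275.089ms @ 18/7 + 212.515ms (3/7)
7. 1487.603ms @ 3 + 212.515ms (3/7)
8. 1700.118ms @ 24/7 + 212.515ms (3/7)
9. 1912.633ms @ 27/7 + 212.515ms (3/7)
10. 2125.148ms @ 30/7 + 212.515ms (3/7)
11. 2337.662ms @ 33/7 + 212.515ms (3/7)
12. 2550.177ms @ 36/7 + 425.03ms (6/7)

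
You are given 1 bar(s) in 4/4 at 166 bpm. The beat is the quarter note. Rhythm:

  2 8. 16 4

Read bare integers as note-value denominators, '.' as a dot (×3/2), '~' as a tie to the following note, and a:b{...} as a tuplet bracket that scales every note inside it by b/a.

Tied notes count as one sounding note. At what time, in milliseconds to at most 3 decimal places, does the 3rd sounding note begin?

1. 0.0ms @ 0 + 722.892ms (2)
2. 722.892ms @ 2 + 271.084ms (3/4)
3. 993.976ms @ 11/4 + 90.361ms (1/4)
4. 1084.337ms @ 3 + 361.446ms (1)

note 3 onset = 11/4b = 993.976ms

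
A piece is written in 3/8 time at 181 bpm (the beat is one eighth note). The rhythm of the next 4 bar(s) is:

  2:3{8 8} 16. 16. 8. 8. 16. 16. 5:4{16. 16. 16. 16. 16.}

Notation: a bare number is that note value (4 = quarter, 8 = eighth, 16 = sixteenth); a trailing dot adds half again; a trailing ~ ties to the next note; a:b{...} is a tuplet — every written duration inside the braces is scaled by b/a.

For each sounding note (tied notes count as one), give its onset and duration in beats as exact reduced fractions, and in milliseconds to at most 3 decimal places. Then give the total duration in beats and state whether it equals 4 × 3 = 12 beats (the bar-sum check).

1) 0.0ms=0b +497.238ms=3/2b
2) 497.238ms=3/2b +497.238ms=3/2b
3) 994.475ms=3b +248.619ms=3/4b
4) 1243.094ms=15/4b +248.619ms=3/4b
5) 1491.713ms=9/2b +497.238ms=3/2b
6) 1988.95ms=6b +497.238ms=3/2b
7) 2486.188ms=15/2b +248.619ms=3/4b
8) 2734.807ms=33/4b +248.619ms=3/4b
9) 2983.425ms=9b +198.895ms=3/5b
10) 3182.32ms=48/5b +198.895ms=3/5b
11) 3381.215ms=51/5b +198.895ms=3/5b
12) 3580.11ms=54/5b +198.895ms=3/5b
13) 3779.006ms=57/5b +198.895ms=3/5b
Σ=12b of 12 (181bpm 3/8) — PASS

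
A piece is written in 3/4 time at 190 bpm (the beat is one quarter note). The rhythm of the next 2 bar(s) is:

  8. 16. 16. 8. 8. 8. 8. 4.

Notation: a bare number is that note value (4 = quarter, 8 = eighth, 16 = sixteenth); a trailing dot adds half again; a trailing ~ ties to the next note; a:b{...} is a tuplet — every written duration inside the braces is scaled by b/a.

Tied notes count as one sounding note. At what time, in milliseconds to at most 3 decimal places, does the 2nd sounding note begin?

1. 0.0ms @ 0 + 236.842ms (3/4)
2. 236.842ms @ 3/4 + 118.421ms (3/8)
3. 355.263ms @ 9/8 + 118.421ms (3/8)
4. 473.684ms @ 3/2 + 236.842ms (3/4)
5. 710.526ms @ 9/4 + 236.842ms (3/4)
6. 947.368ms @ 3 + 236.842ms (3/4)
7. 1184.211ms @ 15/4 + 236.842ms (3/4)
8. 1421.053ms @ 9/2 + 473.684ms (3/2)

note 2 onset = 3/4b = 236.842ms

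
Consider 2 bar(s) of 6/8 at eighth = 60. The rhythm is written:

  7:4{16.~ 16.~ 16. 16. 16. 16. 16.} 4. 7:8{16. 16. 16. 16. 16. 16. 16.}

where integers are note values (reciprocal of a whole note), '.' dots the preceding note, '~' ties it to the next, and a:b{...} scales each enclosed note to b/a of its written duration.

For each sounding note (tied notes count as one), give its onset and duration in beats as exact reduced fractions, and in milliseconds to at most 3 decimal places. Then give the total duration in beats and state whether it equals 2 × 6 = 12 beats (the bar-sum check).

1) 0.0ms=0b +1285.714ms=9/7b
2) 1285.714ms=9/7b +428.571ms=3/7b
3) 1714.286ms=12/7b +428.571ms=3/7b
4) 2142.857ms=15/7b +428.571ms=3/7b
5) 2571.429ms=18/7b +428.571ms=3/7b
6) 3000.0ms=3b +3000.0ms=3b
7) 6000.0ms=6b +857.143ms=6/7b
8) 6857.143ms=48/7b +857.143ms=6/7b
9) 7714.286ms=54/7b +857.143ms=6/7b
10) 8571.429ms=60/7b +857.143ms=6/7b
11) 9428.571ms=66/7b +857.143ms=6/7b
12) 10285.714ms=72/7b +857.143ms=6/7b
13) 11142.857ms=78/7b +857.143ms=6/7b
Σ=12b of 12 (60bpm 6/8) — PASS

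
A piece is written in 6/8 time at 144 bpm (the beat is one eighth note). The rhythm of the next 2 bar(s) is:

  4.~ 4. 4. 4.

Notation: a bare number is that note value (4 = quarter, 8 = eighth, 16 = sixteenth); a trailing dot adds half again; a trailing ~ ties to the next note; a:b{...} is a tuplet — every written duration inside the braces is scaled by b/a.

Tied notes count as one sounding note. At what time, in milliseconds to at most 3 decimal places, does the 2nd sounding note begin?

note 2 onset = 6b = 2500.0ms

1. 0.0ms @ 0 + 2500.0ms (6)
2. 2500.0ms @ 6 + 1250.0ms (3)
3. 3750.0ms @ 9 + 1250.0ms (3)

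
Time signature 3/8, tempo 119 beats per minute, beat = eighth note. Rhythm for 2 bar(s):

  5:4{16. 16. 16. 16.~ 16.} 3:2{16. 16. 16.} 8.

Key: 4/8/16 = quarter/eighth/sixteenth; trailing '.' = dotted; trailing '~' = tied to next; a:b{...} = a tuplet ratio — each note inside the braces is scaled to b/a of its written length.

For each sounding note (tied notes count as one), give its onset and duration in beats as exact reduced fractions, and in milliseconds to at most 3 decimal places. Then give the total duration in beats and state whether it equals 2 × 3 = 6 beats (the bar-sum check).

1) 0.0ms=0b +302.521ms=3/5b
2) 302.521ms=3/5b +302.521ms=3/5b
3) 605.042ms=6/5b +302.521ms=3/5b
4) 907.563ms=9/5b +605.042ms=6/5b
5) 1512.605ms=3b +252.101ms=1/2b
6) 1764.706ms=7/2b +252.101ms=1/2b
7) 2016.807ms=4b +252.101ms=1/2b
8) 2268.908ms=9/2b +756.303ms=3/2b
Σ=6b of 6 (119bpm 3/8) — PASS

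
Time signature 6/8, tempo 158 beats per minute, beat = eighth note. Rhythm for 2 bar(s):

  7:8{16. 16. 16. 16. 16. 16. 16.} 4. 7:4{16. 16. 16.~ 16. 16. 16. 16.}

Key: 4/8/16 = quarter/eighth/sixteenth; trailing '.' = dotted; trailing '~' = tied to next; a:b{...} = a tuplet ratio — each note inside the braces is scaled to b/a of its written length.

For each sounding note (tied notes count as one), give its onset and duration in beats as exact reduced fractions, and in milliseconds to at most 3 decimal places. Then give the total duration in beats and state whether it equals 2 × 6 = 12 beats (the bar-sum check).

1) 0.0ms=0b +325.497ms=6/7b
2) 325.497ms=6/7b +325.497ms=6/7b
3) 650.995ms=12/7b +325.497ms=6/7b
4) 976.492ms=18/7b +325.497ms=6/7b
5) 1301.989ms=24/7b +325.497ms=6/7b
6) 1627.486ms=30/7b +325.497ms=6/7b
7) 1952.984ms=36/7b +325.497ms=6/7b
8) 2278.481ms=6b +1139.241ms=3b
9) 3417.722ms=9b +162.749ms=3/7b
10) 3580.47ms=66/7b +162.749ms=3/7b
11) 3743.219ms=69/7b +325.497ms=6/7b
12) 4068.716ms=75/7b +162.749ms=3/7b
13) 4231.465ms=78/7b +162.749ms=3/7b
14) 4394.213ms=81/7b +162.749ms=3/7b
Σ=12b of 12 (158bpm 6/8) — PASS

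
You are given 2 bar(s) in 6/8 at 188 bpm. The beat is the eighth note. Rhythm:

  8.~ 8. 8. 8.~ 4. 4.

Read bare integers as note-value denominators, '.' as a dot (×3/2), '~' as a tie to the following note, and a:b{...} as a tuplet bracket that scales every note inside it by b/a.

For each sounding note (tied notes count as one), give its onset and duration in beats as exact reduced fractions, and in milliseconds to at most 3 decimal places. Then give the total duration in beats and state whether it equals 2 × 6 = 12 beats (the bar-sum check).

1) 0.0ms=0b +957.447ms=3b
2) 957.447ms=3b +478.723ms=3/2b
3) 1436.17ms=9/2b +1436.17ms=9/2b
4) 2872.34ms=9b +957.447ms=3b
Σ=12b of 12 (188bpm 6/8) — PASS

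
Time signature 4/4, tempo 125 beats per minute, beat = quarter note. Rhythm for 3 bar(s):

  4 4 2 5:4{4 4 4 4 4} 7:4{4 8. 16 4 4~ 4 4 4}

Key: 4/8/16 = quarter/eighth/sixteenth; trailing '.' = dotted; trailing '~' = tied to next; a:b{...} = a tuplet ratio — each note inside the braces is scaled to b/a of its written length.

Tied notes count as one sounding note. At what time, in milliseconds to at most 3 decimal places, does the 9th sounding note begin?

note 9 onset = 8b = 3840.0ms

1. 0.0ms @ 0 + 480.0ms (1)
2. 480.0ms @ 1 + 480.0ms (1)
3. 960.0ms @ 2 + 960.0ms (2)
4. 1920.0ms @ 4 + 384.0ms (4/5)
5. 2304.0ms @ 24/5 + 384.0ms (4/5)
6. 2688.0ms @ 28/5 + 384.0ms (4/5)
7. 3072.0ms @ 32/5 + 384.0ms (4/5)
8. 3456.0ms @ 36/5 + 384.0ms (4/5)
9. 3840.0ms @ 8 + 274.286ms (4/7)
10. 4114.286ms @ 60/7 + 205.714ms (3/7)
11. 4320.0ms @ 9 + 68.571ms (1/7)
12. 4388.571ms @ 64/7 + 274.286ms (4/7)
13. 4662.857ms @ 68/7 + 548.571ms (8/7)
14. 5211.429ms @ 76/7 + 274.286ms (4/7)
15. 5485.714ms @ 80/7 + 274.286ms (4/7)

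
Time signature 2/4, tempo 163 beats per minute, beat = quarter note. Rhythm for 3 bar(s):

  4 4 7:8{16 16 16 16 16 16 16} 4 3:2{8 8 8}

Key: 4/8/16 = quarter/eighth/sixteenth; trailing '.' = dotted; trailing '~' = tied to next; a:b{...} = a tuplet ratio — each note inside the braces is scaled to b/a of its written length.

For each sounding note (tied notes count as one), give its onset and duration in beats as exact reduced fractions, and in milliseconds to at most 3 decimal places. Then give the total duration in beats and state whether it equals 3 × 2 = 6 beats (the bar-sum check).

1) 0.0ms=0b +368.098ms=1b
2) 368.098ms=1b +368.098ms=1b
3) 736.196ms=2b +105.171ms=2/7b
4) 841.367ms=16/7b +105.171ms=2/7b
5) 946.538ms=18/7b +105.171ms=2/7b
6) 1051.709ms=20/7b +105.171ms=2/7b
7) 1156.88ms=22/7b +105.171ms=2/7b
8) 1262.051ms=24/7b +105.171ms=2/7b
9) 1367.222ms=26/7b +105.171ms=2/7b
10) 1472.393ms=4b +368.098ms=1b
11) 1840.491ms=5b +122.699ms=1/3b
12) 1963.19ms=16/3b +122.699ms=1/3b
13) 2085.89ms=17/3b +122.699ms=1/3b
Σ=6b of 6 (163bpm 2/4) — PASS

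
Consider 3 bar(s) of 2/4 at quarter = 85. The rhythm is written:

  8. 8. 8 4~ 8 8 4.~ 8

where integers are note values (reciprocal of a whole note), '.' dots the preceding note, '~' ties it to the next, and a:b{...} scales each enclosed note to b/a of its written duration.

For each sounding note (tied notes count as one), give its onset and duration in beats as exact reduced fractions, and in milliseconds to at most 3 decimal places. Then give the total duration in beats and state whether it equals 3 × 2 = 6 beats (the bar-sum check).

1) 0.0ms=0b +529.412ms=3/4b
2) 529.412ms=3/4b +529.412ms=3/4b
3) 1058.824ms=3/2b +352.941ms=1/2b
4) 1411.765ms=2b +1058.824ms=3/2b
5) 2470.588ms=7/2b +352.941ms=1/2b
6) 2823.529ms=4b +1411.765ms=2b
Σ=6b of 6 (85bpm 2/4) — PASS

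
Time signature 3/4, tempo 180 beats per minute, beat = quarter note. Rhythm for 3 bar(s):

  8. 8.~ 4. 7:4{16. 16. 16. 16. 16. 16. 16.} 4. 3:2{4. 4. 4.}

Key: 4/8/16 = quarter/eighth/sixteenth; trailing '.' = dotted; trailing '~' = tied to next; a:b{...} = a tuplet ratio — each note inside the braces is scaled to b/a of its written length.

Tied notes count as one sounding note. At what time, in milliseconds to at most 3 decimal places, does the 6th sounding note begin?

note 6 onset = 51/14b = 1214.286ms

1. 0.0ms @ 0 + 250.0ms (3/4)
2. 250.0ms @ 3/4 + 750.0ms (9/4)
3. 1000.0ms @ 3 + 71.429ms (3/14)
4. 1071.429ms @ 45/14 + 71.429ms (3/14)
5. 1142.857ms @ 24/7 + 71.429ms (3/14)
6. 1214.286ms @ 51/14 + 71.429ms (3/14)
7. 1285.714ms @ 27/7 + 71.429ms (3/14)
8. 1357.143ms @ 57/14 + 71.429ms (3/14)
9. 1428.571ms @ 30/7 + 71.429ms (3/14)
10. 1500.0ms @ 9/2 + 500.0ms (3/2)
11. 2000.0ms @ 6 + 333.333ms (1)
12. 2333.333ms @ 7 + 333.333ms (1)
13. 2666.667ms @ 8 + 333.333ms (1)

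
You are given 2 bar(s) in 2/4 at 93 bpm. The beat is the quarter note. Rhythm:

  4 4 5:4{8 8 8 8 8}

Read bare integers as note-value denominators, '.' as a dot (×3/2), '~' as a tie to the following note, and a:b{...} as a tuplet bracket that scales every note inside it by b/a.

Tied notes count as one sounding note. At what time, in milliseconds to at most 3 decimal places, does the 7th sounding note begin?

note 7 onset = 18/5b = 2322.581ms

1. 0.0ms @ 0 + 645.161ms (1)
2. 645.161ms @ 1 + 645.161ms (1)
3. 1290.323ms @ 2 + 258.065ms (2/5)
4. 1548.387ms @ 12/5 + 258.065ms (2/5)
5. 1806.452ms @ 14/5 + 258.065ms (2/5)
6. 2064.516ms @ 16/5 + 258.065ms (2/5)
7. 2322.581ms @ 18/5 + 258.065ms (2/5)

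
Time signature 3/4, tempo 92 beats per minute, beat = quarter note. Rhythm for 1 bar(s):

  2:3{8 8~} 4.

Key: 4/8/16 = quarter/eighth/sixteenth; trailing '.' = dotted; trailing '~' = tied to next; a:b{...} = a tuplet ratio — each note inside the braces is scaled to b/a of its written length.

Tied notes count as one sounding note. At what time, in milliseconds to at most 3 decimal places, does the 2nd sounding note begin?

1. 0.0ms @ 0 + 489.13ms (3/4)
2. 489.13ms @ 3/4 + 1467.391ms (9/4)

note 2 onset = 3/4b = 489.13ms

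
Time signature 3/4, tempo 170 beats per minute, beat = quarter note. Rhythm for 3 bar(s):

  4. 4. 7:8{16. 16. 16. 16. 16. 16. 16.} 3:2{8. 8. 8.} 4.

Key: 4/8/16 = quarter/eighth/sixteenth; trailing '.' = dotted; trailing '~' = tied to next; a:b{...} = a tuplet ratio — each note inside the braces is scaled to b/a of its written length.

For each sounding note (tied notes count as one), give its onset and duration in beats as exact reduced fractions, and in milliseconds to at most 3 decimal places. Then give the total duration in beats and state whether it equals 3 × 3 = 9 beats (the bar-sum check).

1) 0.0ms=0b +529.412ms=3/2b
2) 529.412ms=3/2b +529.412ms=3/2b
3) 1058.824ms=3b +151.261ms=3/7b
4) 1210.084ms=24/7b +151.261ms=3/7b
5) 1361.345ms=27/7b +151.261ms=3/7b
6) 1512.605ms=30/7b +151.261ms=3/7b
7) 1663.866ms=33/7b +151.261ms=3/7b
8) 1815.126ms=36/7b +151.261ms=3/7b
9) 1966.387ms=39/7b +151.261ms=3/7b
10) 2117.647ms=6b +176.471ms=1/2b
11) 2294.118ms=13/2b +176.471ms=1/2b
12) 2470.588ms=7b +176.471ms=1/2b
13) 2647.059ms=15/2b +529.412ms=3/2b
Σ=9b of 9 (170bpm 3/4) — PASS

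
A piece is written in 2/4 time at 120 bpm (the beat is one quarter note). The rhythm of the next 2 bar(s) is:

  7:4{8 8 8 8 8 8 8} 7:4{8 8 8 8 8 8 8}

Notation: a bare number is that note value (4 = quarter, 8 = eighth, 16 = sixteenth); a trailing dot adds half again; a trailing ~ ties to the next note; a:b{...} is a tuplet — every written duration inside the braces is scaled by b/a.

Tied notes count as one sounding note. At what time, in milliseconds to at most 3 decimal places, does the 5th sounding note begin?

note 5 onset = 8/7b = 571.429ms

1. 0.0ms @ 0 + 142.857ms (2/7)
2. 142.857ms @ 2/7 + 142.857ms (2/7)
3. 285.714ms @ 4/7 + 142.857ms (2/7)
4. 428.571ms @ 6/7 + 142.857ms (2/7)
5. 571.429ms @ 8/7 + 142.857ms (2/7)
6. 714.286ms @ 10/7 + 142.857ms (2/7)
7. 857.143ms @ 12/7 + 142.857ms (2/7)
8. 1000.0ms @ 2 + 142.857ms (2/7)
9. 1142.857ms @ 16/7 + 142.857ms (2/7)
10. 1285.714ms @ 18/7 + 142.857ms (2/7)
11. 1428.571ms @ 20/7 + 142.857ms (2/7)
12. 1571.429ms @ 22/7 + 142.857ms (2/7)
13. 1714.286ms @ 24/7 + 142.857ms (2/7)
14. 1857.143ms @ 26/7 + 142.857ms (2/7)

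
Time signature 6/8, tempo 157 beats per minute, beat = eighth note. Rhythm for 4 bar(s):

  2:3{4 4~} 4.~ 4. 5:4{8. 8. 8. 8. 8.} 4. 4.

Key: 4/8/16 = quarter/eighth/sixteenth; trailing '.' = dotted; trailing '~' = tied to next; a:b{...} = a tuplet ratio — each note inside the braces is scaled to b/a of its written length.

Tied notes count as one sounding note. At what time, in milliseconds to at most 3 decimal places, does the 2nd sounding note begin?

1. 0.0ms @ 0 + 1146.497ms (3)
2. 1146.497ms @ 3 + 3439.49ms (9)
3. 4585.987ms @ 12 + 458.599ms (6/5)
4. 5044.586ms @ 66/5 + 458.599ms (6/5)
5. 5503.185ms @ 72/5 + 458.599ms (6/5)
6. 5961.783ms @ 78/5 + 458.599ms (6/5)
7. 6420.382ms @ 84/5 + 458.599ms (6/5)
8. 6878.981ms @ 18 + 1146.497ms (3)
9. 8025.478ms @ 21 + 1146.497ms (3)

note 2 onset = 3b = 1146.497ms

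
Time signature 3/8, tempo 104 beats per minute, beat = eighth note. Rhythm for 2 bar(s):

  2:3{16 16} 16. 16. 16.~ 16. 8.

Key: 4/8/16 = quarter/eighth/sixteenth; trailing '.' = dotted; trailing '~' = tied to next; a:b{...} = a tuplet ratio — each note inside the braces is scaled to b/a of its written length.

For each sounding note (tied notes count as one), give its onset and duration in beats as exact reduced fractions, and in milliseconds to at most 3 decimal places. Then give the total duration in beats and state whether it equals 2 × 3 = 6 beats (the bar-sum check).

1) 0.0ms=0b +432.692ms=3/4b
2) 432.692ms=3/4b +432.692ms=3/4b
3) 865.385ms=3/2b +432.692ms=3/4b
4) 1298.077ms=9/4b +432.692ms=3/4b
5) 1730.769ms=3b +865.385ms=3/2b
6) 2596.154ms=9/2b +865.385ms=3/2b
Σ=6b of 6 (104bpm 3/8) — PASS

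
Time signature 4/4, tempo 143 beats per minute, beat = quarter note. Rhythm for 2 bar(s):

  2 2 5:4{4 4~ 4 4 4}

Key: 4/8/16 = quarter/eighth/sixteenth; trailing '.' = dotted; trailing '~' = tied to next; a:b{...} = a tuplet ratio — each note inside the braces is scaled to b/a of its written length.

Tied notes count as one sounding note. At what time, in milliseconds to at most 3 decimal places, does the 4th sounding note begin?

1. 0.0ms @ 0 + 839.161ms (2)
2. 839.161ms @ 2 + 839.161ms (2)
3. 1678.322ms @ 4 + 335.664ms (4/5)
4. 2013.986ms @ 24/5 + 671.329ms (8/5)
5. 2685.315ms @ 32/5 + 335.664ms (4/5)
6. 3020.979ms @ 36/5 + 335.664ms (4/5)

note 4 onset = 24/5b = 2013.986ms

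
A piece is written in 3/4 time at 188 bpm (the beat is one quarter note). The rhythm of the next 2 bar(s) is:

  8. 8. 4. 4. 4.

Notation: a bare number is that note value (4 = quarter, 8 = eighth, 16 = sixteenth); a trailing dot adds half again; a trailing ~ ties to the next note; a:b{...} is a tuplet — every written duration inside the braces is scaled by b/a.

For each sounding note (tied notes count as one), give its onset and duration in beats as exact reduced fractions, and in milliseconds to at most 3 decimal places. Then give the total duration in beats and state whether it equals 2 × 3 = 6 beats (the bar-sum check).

1) 0.0ms=0b +239.362ms=3/4b
2) 239.362ms=3/4b +239.362ms=3/4b
3) 478.723ms=3/2b +478.723ms=3/2b
4) 957.447ms=3b +478.723ms=3/2b
5) 1436.17ms=9/2b +478.723ms=3/2b
Σ=6b of 6 (188bpm 3/4) — PASS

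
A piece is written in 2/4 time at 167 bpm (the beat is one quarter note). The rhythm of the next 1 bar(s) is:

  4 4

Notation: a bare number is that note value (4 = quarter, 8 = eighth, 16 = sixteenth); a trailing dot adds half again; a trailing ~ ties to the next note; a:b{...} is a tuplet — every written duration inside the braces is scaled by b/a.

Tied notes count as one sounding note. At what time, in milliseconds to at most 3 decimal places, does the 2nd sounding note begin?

1. 0.0ms @ 0 + 359.281ms (1)
2. 359.281ms @ 1 + 359.281ms (1)

note 2 onset = 1b = 359.281ms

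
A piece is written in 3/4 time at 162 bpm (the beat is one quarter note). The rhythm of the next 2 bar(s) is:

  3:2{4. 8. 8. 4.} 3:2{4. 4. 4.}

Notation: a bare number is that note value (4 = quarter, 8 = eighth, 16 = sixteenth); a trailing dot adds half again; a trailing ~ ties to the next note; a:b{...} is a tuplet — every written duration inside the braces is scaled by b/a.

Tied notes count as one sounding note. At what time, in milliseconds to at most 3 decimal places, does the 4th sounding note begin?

note 4 onset = 2b = 740.741ms

1. 0.0ms @ 0 + 370.37ms (1)
2. 370.37ms @ 1 + 185.185ms (1/2)
3. 555.556ms @ 3/2 + 185.185ms (1/2)
4. 740.741ms @ 2 + 370.37ms (1)
5. 1111.111ms @ 3 + 370.37ms (1)
6. 1481.481ms @ 4 + 370.37ms (1)
7. 1851.852ms @ 5 + 370.37ms (1)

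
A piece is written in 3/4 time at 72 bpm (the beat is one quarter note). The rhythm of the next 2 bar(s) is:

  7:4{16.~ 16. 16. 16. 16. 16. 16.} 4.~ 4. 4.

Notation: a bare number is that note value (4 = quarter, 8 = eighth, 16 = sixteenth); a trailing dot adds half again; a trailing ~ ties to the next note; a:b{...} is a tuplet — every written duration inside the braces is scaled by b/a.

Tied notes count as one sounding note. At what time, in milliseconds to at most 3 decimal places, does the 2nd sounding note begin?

note 2 onset = 3/7b = 357.143ms

1. 0.0ms @ 0 + 357.143ms (3/7)
2. 357.143ms @ 3/7 + 178.571ms (3/14)
3. 535.714ms @ 9/14 + 178.571ms (3/14)
4. 714.286ms @ 6/7 + 178.571ms (3/14)
5. 892.857ms @ 15/14 + 178.571ms (3/14)
6. 1071.429ms @ 9/7 + 178.571ms (3/14)
7. 1250.0ms @ 3/2 + 2500.0ms (3)
8. 3750.0ms @ 9/2 + 1250.0ms (3/2)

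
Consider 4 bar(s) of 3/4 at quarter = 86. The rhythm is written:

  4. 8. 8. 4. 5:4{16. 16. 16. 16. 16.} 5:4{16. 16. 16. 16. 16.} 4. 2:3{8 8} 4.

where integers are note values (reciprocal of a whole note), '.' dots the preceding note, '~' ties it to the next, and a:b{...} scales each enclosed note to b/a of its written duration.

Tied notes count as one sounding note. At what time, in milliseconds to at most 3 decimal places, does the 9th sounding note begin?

1. 0.0ms @ 0 + 1046.512ms (3/2)
2. 1046.512ms @ 3/2 + 523.256ms (3/4)
3. 1569.767ms @ 9/4 + 523.256ms (3/4)
4. 2093.023ms @ 3 + 1046.512ms (3/2)
5. 3139.535ms @ 9/2 + 209.302ms (3/10)
6. 3348.837ms @ 24/5 + 209.302ms (3/10)
7. 3558.14ms @ 51/10 + 209.302ms (3/10)
8. 3767.442ms @ 27/5 + 209.302ms (3/10)
9. 3976.744ms @ 57/10 + 209.302ms (3/10)
10. 4186.047ms @ 6 + 209.302ms (3/10)
11. 4395.349ms @ 63/10 + 209.302ms (3/10)
12. 4604.651ms @ 33/5 + 209.302ms (3/10)
13. 4813.953ms @ 69/10 + 209.302ms (3/10)
14. 5023.256ms @ 36/5 + 209.302ms (3/10)
15. 5232.558ms @ 15/2 + 1046.512ms (3/2)
16. 6279.07ms @ 9 + 523.256ms (3/4)
17. 6802.326ms @ 39/4 + 523.256ms (3/4)
18. 7325.581ms @ 21/2 + 1046.512ms (3/2)

note 9 onset = 57/10b = 3976.744ms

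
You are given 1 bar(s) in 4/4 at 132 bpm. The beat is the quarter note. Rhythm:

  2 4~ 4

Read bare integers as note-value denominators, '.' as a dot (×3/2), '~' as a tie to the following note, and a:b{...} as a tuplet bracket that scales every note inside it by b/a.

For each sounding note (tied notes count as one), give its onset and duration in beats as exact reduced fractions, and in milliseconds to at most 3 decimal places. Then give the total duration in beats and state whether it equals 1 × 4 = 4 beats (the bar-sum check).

1) 0.0ms=0b +909.091ms=2b
2) 909.091ms=2b +909.091ms=2b
Σ=4b of 4 (132bpm 4/4) — PASS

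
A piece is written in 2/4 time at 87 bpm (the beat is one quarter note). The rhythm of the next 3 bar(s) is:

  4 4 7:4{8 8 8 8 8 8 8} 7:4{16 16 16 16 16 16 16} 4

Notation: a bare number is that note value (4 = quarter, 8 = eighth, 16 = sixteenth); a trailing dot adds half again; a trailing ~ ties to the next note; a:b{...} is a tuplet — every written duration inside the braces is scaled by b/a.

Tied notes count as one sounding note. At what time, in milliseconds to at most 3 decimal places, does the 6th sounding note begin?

note 6 onset = 20/7b = 1970.443ms

1. 0.0ms @ 0 + 689.655ms (1)
2. 689.655ms @ 1 + 689.655ms (1)
3. 1379.31ms @ 2 + 197.044ms (2/7)
4. 1576.355ms @ 16/7 + 197.044ms (2/7)
5. 1773.399ms @ 18/7 + 197.044ms (2/7)
6. 1970.443ms @ 20/7 + 197.044ms (2/7)
7. 2167.488ms @ 22/7 + 197.044ms (2/7)
8. 2364.532ms @ 24/7 + 197.044ms (2/7)
9. 2561.576ms @ 26/7 + 197.044ms (2/7)
10. 2758.621ms @ 4 + 98.522ms (1/7)
11. 2857.143ms @ 29/7 + 98.522ms (1/7)
12. 2955.665ms @ 30/7 + 98.522ms (1/7)
13. 3054.187ms @ 31/7 + 98.522ms (1/7)
14. 3152.709ms @ 32/7 + 98.522ms (1/7)
15. 3251.232ms @ 33/7 + 98.522ms (1/7)
16. 3349.754ms @ 34/7 + 98.522ms (1/7)
17. 3448.276ms @ 5 + 689.655ms (1)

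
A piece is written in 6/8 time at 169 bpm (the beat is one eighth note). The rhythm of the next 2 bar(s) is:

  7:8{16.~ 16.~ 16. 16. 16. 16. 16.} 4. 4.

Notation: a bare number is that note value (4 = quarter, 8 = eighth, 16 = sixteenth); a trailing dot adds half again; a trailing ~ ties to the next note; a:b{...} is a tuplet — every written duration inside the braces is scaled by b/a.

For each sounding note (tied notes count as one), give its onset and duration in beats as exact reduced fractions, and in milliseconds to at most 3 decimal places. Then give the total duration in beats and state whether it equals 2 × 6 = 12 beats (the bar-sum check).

1) 0.0ms=0b +912.933ms=18/7b
2) 912.933ms=18/7b +304.311ms=6/7b
3) 1217.244ms=24/7b +304.311ms=6/7b
4) 1521.555ms=30/7b +304.311ms=6/7b
5) 1825.866ms=36/7b +304.311ms=6/7b
6) 2130.178ms=6b +1065.089ms=3b
7) 3195.266ms=9b +1065.089ms=3b
Σ=12b of 12 (169bpm 6/8) — PASS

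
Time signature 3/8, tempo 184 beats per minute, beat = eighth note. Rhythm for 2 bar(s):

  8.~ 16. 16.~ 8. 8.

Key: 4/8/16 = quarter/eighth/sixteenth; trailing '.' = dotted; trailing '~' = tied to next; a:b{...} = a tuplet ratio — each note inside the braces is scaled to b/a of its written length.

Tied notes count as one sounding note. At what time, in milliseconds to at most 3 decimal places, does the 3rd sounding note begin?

note 3 onset = 9/2b = 1467.391ms

1. 0.0ms @ 0 + 733.696ms (9/4)
2. 733.696ms @ 9/4 + 733.696ms (9/4)
3. 1467.391ms @ 9/2 + 489.13ms (3/2)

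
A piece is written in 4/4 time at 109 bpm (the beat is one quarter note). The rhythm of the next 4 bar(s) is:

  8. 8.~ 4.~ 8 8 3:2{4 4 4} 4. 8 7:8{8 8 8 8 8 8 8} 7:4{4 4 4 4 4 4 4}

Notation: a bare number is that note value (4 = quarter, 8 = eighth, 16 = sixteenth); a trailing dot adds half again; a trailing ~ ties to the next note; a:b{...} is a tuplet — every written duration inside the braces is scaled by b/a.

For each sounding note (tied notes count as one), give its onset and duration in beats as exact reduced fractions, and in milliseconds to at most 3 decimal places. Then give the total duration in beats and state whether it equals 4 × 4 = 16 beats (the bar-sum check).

1) 0.0ms=0b +412.844ms=3/4b
2) 412.844ms=3/4b +1513.761ms=11/4b
3) 1926.606ms=7/2b +275.229ms=1/2b
4) 2201.835ms=4b +366.972ms=2/3b
5) 2568.807ms=14/3b +366.972ms=2/3b
6) 2935.78ms=16/3b +366.972ms=2/3b
7) 3302.752ms=6b +825.688ms=3/2b
8) 4128.44ms=15/2b +275.229ms=1/2b
9) 4403.67ms=8b +314.548ms=4/7b
10) 4718.218ms=60/7b +314.548ms=4/7b
11) 5032.765ms=64/7b +314.548ms=4/7b
12) 5347.313ms=68/7b +314.548ms=4/7b
13) 5661.861ms=72/7b +314.548ms=4/7b
14) 5976.409ms=76/7b +314.548ms=4/7b
15) 6290.957ms=80/7b +314.548ms=4/7b
16) 6605.505ms=12b +314.548ms=4/7b
17) 6920.052ms=88/7b +314.548ms=4/7b
18) 7234.6ms=92/7b +314.548ms=4/7b
19) 7549.148ms=96/7b +314.548ms=4/7b
20) 7863.696ms=100/7b +314.548ms=4/7b
21) 8178.244ms=104/7b +314.548ms=4/7b
22) 8492.792ms=108/7b +314.548ms=4/7b
Σ=16b of 16 (109bpm 4/4) — PASS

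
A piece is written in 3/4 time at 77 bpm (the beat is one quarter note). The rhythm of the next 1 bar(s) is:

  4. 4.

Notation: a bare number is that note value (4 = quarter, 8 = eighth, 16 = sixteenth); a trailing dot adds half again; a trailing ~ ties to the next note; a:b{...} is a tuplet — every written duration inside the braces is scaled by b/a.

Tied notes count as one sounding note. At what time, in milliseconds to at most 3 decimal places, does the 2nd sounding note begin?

1. 0.0ms @ 0 + 1168.831ms (3/2)
2. 1168.831ms @ 3/2 + 1168.831ms (3/2)

note 2 onset = 3/2b = 1168.831ms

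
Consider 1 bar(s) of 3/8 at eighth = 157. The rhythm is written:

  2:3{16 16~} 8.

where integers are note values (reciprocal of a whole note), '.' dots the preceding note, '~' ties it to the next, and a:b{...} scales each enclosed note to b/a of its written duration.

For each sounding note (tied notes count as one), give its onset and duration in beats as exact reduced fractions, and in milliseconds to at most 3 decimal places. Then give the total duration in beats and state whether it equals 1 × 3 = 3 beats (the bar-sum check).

1) 0.0ms=0b +286.624ms=3/4b
2) 286.624ms=3/4b +859.873ms=9/4b
Σ=3b of 3 (157bpm 3/8) — PASS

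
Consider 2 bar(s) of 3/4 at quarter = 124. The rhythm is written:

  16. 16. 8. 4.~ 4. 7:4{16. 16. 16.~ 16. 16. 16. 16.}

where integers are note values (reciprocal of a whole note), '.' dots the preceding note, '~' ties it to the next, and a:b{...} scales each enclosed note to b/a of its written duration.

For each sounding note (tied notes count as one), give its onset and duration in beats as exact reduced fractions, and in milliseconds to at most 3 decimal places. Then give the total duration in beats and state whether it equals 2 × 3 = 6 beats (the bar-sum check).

1) 0.0ms=0b +181.452ms=3/8b
2) 181.452ms=3/8b +181.452ms=3/8b
3) 362.903ms=3/4b +362.903ms=3/4b
4) 725.806ms=3/2b +1451.613ms=3b
5) 2177.419ms=9/2b +103.687ms=3/14b
6) 2281.106ms=33/7b +103.687ms=3/14b
7) 2384.793ms=69/14b +207.373ms=3/7b
8) 2592.166ms=75/14b +103.687ms=3/14b
9) 2695.853ms=39/7b +103.687ms=3/14b
10) 2799.539ms=81/14b +103.687ms=3/14b
Σ=6b of 6 (124bpm 3/4) — PASS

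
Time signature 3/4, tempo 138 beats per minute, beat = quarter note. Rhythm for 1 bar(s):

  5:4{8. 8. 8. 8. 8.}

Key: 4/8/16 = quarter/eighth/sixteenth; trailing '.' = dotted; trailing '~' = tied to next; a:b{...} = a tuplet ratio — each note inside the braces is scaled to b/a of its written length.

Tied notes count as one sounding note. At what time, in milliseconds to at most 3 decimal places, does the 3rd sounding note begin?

note 3 onset = 6/5b = 521.739ms

1. 0.0ms @ 0 + 260.87ms (3/5)
2. 260.87ms @ 3/5 + 260.87ms (3/5)
3. 521.739ms @ 6/5 + 260.87ms (3/5)
4. 782.609ms @ 9/5 + 260.87ms (3/5)
5. 1043.478ms @ 12/5 + 260.87ms (3/5)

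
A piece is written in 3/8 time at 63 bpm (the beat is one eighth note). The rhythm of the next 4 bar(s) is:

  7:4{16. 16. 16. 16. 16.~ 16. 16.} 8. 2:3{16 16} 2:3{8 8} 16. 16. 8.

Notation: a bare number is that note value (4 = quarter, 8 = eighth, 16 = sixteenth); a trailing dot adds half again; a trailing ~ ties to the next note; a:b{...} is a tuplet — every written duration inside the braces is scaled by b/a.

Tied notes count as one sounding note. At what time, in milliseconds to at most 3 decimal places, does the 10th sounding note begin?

1. 0.0ms @ 0 + 408.163ms (3/7)
2. 408.163ms @ 3/7 + 408.163ms (3/7)
3. 816.327ms @ 6/7 + 408.163ms (3/7)
4. 1224.49ms @ 9/7 + 408.163ms (3/7)
5. 1632.653ms @ 12/7 + 816.327ms (6/7)
6. 2448.98ms @ 18/7 + 408.163ms (3/7)
7. 2857.143ms @ 3 + 1428.571ms (3/2)
8. 4285.714ms @ 9/2 + 714.286ms (3/4)
9. 5000.0ms @ 21/4 + 714.286ms (3/4)
10. 5714.286ms @ 6 + 1428.571ms (3/2)
11. 7142.857ms @ 15/2 + 1428.571ms (3/2)
12. 8571.429ms @ 9 + 714.286ms (3/4)
13. 9285.714ms @ 39/4 + 714.286ms (3/4)
14. 10000.0ms @ 21/2 + 1428.571ms (3/2)

note 10 onset = 6b = 5714.286ms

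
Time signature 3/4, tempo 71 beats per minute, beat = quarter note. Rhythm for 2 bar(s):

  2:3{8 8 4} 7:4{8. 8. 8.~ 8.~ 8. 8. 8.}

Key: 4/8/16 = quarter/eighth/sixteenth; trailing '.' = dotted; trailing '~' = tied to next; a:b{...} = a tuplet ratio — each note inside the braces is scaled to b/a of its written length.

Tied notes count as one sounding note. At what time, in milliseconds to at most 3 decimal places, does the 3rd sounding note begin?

note 3 onset = 3/2b = 1267.606ms

1. 0.0ms @ 0 + 633.803ms (3/4)
2. 633.803ms @ 3/4 + 633.803ms (3/4)
3. 1267.606ms @ 3/2 + 1267.606ms (3/2)
4. 2535.211ms @ 3 + 362.173ms (3/7)
5. 2897.384ms @ 24/7 + 362.173ms (3/7)
6. 3259.557ms @ 27/7 + 1086.519ms (9/7)
7. 4346.076ms @ 36/7 + 362.173ms (3/7)
8. 4708.249ms @ 39/7 + 362.173ms (3/7)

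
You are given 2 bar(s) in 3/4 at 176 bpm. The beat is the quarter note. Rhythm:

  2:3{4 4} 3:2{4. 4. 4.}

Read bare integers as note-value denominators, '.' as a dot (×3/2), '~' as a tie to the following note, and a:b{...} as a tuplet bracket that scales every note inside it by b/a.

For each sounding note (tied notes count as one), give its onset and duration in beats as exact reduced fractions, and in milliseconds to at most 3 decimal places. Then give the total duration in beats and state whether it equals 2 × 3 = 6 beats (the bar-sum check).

1) 0.0ms=0b +511.364ms=3/2b
2) 511.364ms=3/2b +511.364ms=3/2b
3) 1022.727ms=3b +340.909ms=1b
4) 1363.636ms=4b +340.909ms=1b
5) 1704.545ms=5b +340.909ms=1b
Σ=6b of 6 (176bpm 3/4) — PASS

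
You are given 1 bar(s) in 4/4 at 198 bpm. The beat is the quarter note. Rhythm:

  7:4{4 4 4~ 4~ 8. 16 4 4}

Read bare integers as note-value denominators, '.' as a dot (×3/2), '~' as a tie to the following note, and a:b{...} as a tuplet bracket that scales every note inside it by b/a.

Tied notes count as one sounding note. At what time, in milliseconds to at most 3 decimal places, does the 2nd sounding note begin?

1. 0.0ms @ 0 + 173.16ms (4/7)
2. 173.16ms @ 4/7 + 173.16ms (4/7)
3. 346.32ms @ 8/7 + 476.19ms (11/7)
4. 822.511ms @ 19/7 + 43.29ms (1/7)
5. 865.801ms @ 20/7 + 173.16ms (4/7)
6. 1038.961ms @ 24/7 + 173.16ms (4/7)

note 2 onset = 4/7b = 173.16ms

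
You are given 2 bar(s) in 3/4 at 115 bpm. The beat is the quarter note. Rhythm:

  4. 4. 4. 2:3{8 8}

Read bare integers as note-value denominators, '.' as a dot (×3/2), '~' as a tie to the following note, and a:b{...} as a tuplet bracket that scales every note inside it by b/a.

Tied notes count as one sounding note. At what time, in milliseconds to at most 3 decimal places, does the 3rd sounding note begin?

1. 0.0ms @ 0 + 782.609ms (3/2)
2. 782.609ms @ 3/2 + 782.609ms (3/2)
3. 1565.217ms @ 3 + 782.609ms (3/2)
4. 2347.826ms @ 9/2 + 391.304ms (3/4)
5. 2739.13ms @ 21/4 + 391.304ms (3/4)

note 3 onset = 3b = 1565.217ms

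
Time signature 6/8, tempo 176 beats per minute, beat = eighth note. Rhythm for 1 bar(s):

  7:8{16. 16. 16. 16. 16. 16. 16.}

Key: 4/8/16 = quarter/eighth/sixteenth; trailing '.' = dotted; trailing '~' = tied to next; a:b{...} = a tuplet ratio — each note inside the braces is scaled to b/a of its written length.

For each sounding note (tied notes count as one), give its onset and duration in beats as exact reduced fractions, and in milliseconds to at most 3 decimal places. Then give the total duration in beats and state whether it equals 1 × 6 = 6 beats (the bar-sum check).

1) 0.0ms=0b +292.208ms=6/7b
2) 292.208ms=6/7b +292.208ms=6/7b
3) 584.416ms=12/7b +292.208ms=6/7b
4) 876.623ms=18/7b +292.208ms=6/7b
5) 1168.831ms=24/7b +292.208ms=6/7b
6) 1461.039ms=30/7b +292.208ms=6/7b
7) 1753.247ms=36/7b +292.208ms=6/7b
Σ=6b of 6 (176bpm 6/8) — PASS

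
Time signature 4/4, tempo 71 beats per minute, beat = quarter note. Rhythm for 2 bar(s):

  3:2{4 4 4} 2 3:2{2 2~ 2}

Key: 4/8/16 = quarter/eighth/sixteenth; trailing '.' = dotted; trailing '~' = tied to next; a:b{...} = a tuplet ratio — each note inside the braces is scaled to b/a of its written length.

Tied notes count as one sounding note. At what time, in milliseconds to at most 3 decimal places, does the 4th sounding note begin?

1. 0.0ms @ 0 + 563.38ms (2/3)
2. 563.38ms @ 2/3 + 563.38ms (2/3)
3. 1126.761ms @ 4/3 + 563.38ms (2/3)
4. 1690.141ms @ 2 + 1690.141ms (2)
5. 3380.282ms @ 4 + 1126.761ms (4/3)
6. 4507.042ms @ 16/3 + 2253.521ms (8/3)

note 4 onset = 2b = 1690.141ms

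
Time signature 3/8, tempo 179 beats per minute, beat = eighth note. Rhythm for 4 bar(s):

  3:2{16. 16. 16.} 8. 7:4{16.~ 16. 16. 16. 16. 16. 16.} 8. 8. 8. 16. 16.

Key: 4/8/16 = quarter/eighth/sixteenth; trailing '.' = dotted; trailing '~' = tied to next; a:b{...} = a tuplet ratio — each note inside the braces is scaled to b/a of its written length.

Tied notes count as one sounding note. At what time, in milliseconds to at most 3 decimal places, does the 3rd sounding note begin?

note 3 onset = 1b = 335.196ms

1. 0.0ms @ 0 + 167.598ms (1/2)
2. 167.598ms @ 1/2 + 167.598ms (1/2)
3. 335.196ms @ 1 + 167.598ms (1/2)
4. 502.793ms @ 3/2 + 502.793ms (3/2)
5. 1005.587ms @ 3 + 287.31ms (6/7)
6. 1292.897ms @ 27/7 + 143.655ms (3/7)
7. 1436.552ms @ 30/7 + 143.655ms (3/7)
8. 1580.208ms @ 33/7 + 143.655ms (3/7)
9. 1723.863ms @ 36/7 + 143.655ms (3/7)
10. 1867.518ms @ 39/7 + 143.655ms (3/7)
11. 2011.173ms @ 6 + 502.793ms (3/2)
12. 2513.966ms @ 15/2 + 502.793ms (3/2)
13. 3016.76ms @ 9 + 502.793ms (3/2)
14. 3519.553ms @ 21/2 + 251.397ms (3/4)
15. 3770.95ms @ 45/4 + 251.397ms (3/4)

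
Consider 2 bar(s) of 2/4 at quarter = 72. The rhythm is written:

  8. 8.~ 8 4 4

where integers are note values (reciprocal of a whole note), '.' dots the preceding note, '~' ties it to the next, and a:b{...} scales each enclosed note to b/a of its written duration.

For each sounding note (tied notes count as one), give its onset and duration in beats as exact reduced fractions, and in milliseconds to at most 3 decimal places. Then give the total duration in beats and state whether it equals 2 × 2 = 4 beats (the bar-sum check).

1) 0.0ms=0b +625.0ms=3/4b
2) 625.0ms=3/4b +1041.667ms=5/4b
3) 1666.667ms=2b +833.333ms=1b
4) 2500.0ms=3b +833.333ms=1b
Σ=4b of 4 (72bpm 2/4) — PASS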